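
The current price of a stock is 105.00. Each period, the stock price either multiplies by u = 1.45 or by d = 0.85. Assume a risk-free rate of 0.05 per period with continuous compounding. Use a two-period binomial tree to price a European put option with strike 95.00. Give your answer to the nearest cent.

Risk-neutral probability p = (e^0.05 − 0.85)/(1.45 − 0.85) = 0.2013/0.6000 = 0.3355
Terminal stock prices: S_uu = 220.8, S_ud = 129.4, S_dd = 75.86
Terminal payoffs (K − S): max(-125.8, 0) = 0, max(-34.41, 0) = 0, max(19.14, 0) = 19.14
Node u (S = 152.2): V_u = e^(−0.05)·[0.3355·0.0000 + 0.6645·0.0000] = 0.0000
Node d (S = 89.25): V_d = e^(−0.05)·[0.3355·0.0000 + 0.6645·19.1375] = 12.0975
Node 0 (S = 105): V_0 = e^(−0.05)·[0.3355·0.0000 + 0.6645·12.0975] = 7.6473

7.65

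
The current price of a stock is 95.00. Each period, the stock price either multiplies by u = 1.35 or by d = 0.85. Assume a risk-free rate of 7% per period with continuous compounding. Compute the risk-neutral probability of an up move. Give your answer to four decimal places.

Risk-neutral probability p = (e^0.07 − 0.85)/(1.35 − 0.85) = 0.2225/0.5000 = 0.4450

p = 0.4450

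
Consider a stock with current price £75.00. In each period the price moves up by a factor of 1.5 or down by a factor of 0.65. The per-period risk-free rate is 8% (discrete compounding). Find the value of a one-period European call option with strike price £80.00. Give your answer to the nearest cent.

Risk-neutral probability p = (1 + 0.08 − 0.65)/(1.5 − 0.65) = 0.4300/0.8500 = 0.5059
Terminal stock prices: S_u = 112.5, S_d = 48.75
Terminal payoffs (S − K): max(32.5, 0) = 32.5, max(-31.25, 0) = 0
Node 0 (S = 75): V_0 = 1/1.08·[0.5059·32.5000 + 0.4941·0.0000] = 15.2233

£15.22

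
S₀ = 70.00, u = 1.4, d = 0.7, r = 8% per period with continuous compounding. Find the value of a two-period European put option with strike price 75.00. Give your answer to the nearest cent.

9.80

Risk-neutral probability p = (e^0.08 − 0.7)/(1.4 − 0.7) = 0.3833/0.7000 = 0.5476
Terminal stock prices: S_uu = 137.2, S_ud = 68.6, S_dd = 34.3
Terminal payoffs (K − S): max(-62.2, 0) = 0, max(6.4, 0) = 6.4, max(40.7, 0) = 40.7
Node u (S = 98): V_u = e^(−0.08)·[0.5476·0.0000 + 0.4524·6.4000] = 2.6730
Node d (S = 49): V_d = e^(−0.08)·[0.5476·6.4000 + 0.4524·40.7000] = 20.2337
Node 0 (S = 70): V_0 = e^(−0.08)·[0.5476·2.6730 + 0.4524·20.2337] = 9.8019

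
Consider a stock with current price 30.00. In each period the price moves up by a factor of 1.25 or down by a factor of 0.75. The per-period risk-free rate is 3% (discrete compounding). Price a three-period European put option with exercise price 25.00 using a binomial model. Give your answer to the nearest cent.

2.12

Risk-neutral probability p = (1 + 0.03 − 0.75)/(1.25 − 0.75) = 0.2800/0.5000 = 0.5600
Terminal stock prices: S_uuu = 58.59, S_uud = 35.16, S_udd = 21.09, S_ddd = 12.66
Terminal payoffs (K − S): max(-33.59, 0) = 0, max(-10.16, 0) = 0, max(3.906, 0) = 3.906, max(12.34, 0) = 12.34
Node uu (S = 46.88): V_uu = 1/1.03·[0.5600·0.0000 + 0.4400·0.0000] = 0.0000
Node ud (S = 28.12): V_ud = 1/1.03·[0.5600·0.0000 + 0.4400·3.9062] = 1.6687
Node dd (S = 16.88): V_dd = 1/1.03·[0.5600·3.9062 + 0.4400·12.3438] = 7.3968
Node u (S = 37.5): V_u = 1/1.03·[0.5600·0.0000 + 0.4400·1.6687] = 0.7128
Node d (S = 22.5): V_d = 1/1.03·[0.5600·1.6687 + 0.4400·7.3968] = 4.0671
Node 0 (S = 30): V_0 = 1/1.03·[0.5600·0.7128 + 0.4400·4.0671] = 2.1249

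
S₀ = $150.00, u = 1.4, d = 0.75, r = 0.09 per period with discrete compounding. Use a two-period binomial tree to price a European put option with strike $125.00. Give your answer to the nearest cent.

Risk-neutral probability p = (1 + 0.09 − 0.75)/(1.4 − 0.75) = 0.3400/0.6500 = 0.5231
Terminal stock prices: S_uu = 294, S_ud = 157.5, S_dd = 84.38
Terminal payoffs (K − S): max(-169, 0) = 0, max(-32.5, 0) = 0, max(40.62, 0) = 40.62
Node u (S = 210): V_u = 1/1.09·[0.5231·0.0000 + 0.4769·0.0000] = 0.0000
Node d (S = 112.5): V_d = 1/1.09·[0.5231·0.0000 + 0.4769·40.6250] = 17.7752
Node 0 (S = 150): V_0 = 1/1.09·[0.5231·0.0000 + 0.4769·17.7752] = 7.7774

$7.78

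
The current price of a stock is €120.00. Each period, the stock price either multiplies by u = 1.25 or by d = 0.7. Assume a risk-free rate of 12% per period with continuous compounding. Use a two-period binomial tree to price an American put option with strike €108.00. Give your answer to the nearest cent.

€5.15

Risk-neutral probability p = (e^0.12 − 0.7)/(1.25 − 0.7) = 0.4275/0.5500 = 0.7773
Terminal stock prices: S_uu = 187.5, S_ud = 105, S_dd = 58.8
Terminal payoffs (K − S): max(-79.5, 0) = 0, max(3, 0) = 3, max(49.2, 0) = 49.2
Node u (S = 150): continuation = e^(−0.12)·[0.7773·0.0000 + 0.2227·3.0000] = 0.5926; exercise value = 0.0000 ≤ continuation, so V_u = 0.5926
Node d (S = 84): continuation = e^(−0.12)·[0.7773·3.0000 + 0.2227·49.2000] = 11.7874; exercise value = 24.0000 > continuation, so V_d = 24.0000 (exercise)
Node 0 (S = 120): continuation = e^(−0.12)·[0.7773·0.5926 + 0.2227·24.0000] = 5.1497; exercise value = 0.0000 ≤ continuation, so V_0 = 5.1497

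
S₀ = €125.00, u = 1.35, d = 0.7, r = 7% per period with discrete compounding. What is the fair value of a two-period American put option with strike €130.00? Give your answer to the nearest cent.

€19.65

Risk-neutral probability p = (1 + 0.07 − 0.7)/(1.35 − 0.7) = 0.3700/0.6500 = 0.5692
Terminal stock prices: S_uu = 227.8, S_ud = 118.1, S_dd = 61.25
Terminal payoffs (K − S): max(-97.81, 0) = 0, max(11.88, 0) = 11.88, max(68.75, 0) = 68.75
Node u (S = 168.8): continuation = 1/1.07·[0.5692·0.0000 + 0.4308·11.8750] = 4.7807; exercise value = 0.0000 ≤ continuation, so V_u = 4.7807
Node d (S = 87.5): continuation = 1/1.07·[0.5692·11.8750 + 0.4308·68.7500] = 33.9953; exercise value = 42.5000 > continuation, so V_d = 42.5000 (exercise)
Node 0 (S = 125): continuation = 1/1.07·[0.5692·4.7807 + 0.4308·42.5000] = 19.6533; exercise value = 5.0000 ≤ continuation, so V_0 = 19.6533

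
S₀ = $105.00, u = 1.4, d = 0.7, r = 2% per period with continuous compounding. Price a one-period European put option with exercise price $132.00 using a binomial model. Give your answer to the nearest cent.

Risk-neutral probability p = (e^0.02 − 0.7)/(1.4 − 0.7) = 0.3202/0.7000 = 0.4574
Terminal stock prices: S_u = 147, S_d = 73.5
Terminal payoffs (K − S): max(-15, 0) = 0, max(58.5, 0) = 58.5
Node 0 (S = 105): V_0 = e^(−0.02)·[0.4574·0.0000 + 0.5426·58.5000] = 31.1118

$31.11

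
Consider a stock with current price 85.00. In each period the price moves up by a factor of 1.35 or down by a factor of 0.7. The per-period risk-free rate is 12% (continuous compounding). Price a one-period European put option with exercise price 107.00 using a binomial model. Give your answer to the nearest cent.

Risk-neutral probability p = (e^0.12 − 0.7)/(1.35 − 0.7) = 0.4275/0.6500 = 0.6577
Terminal stock prices: S_u = 114.8, S_d = 59.5
Terminal payoffs (K − S): max(-7.75, 0) = 0, max(47.5, 0) = 47.5
Node 0 (S = 85): V_0 = e^(−0.12)·[0.6577·0.0000 + 0.3423·47.5000] = 14.4212

14.42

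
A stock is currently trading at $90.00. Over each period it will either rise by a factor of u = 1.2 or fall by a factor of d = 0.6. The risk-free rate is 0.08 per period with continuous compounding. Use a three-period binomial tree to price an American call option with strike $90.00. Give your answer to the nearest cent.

Risk-neutral probability p = (e^0.08 − 0.6)/(1.2 − 0.6) = 0.4833/0.6000 = 0.8055
Terminal stock prices: S_uuu = 155.5, S_uud = 77.76, S_udd = 38.88, S_ddd = 19.44
Terminal payoffs (S − K): max(65.52, 0) = 65.52, max(-12.24, 0) = 0, max(-51.12, 0) = 0, max(-70.56, 0) = 0
Node uu (S = 129.6): continuation = e^(−0.08)·[0.8055·65.5200 + 0.1945·0.0000] = 48.7174; exercise value = 39.6000 ≤ continuation, so V_uu = 48.7174
Node ud (S = 64.8): continuation = e^(−0.08)·[0.8055·0.0000 + 0.1945·0.0000] = 0.0000; exercise value = 0.0000 ≤ continuation, so V_ud = 0.0000
Node dd (S = 32.4): continuation = e^(−0.08)·[0.8055·0.0000 + 0.1945·0.0000] = 0.0000; exercise value = 0.0000 ≤ continuation, so V_dd = 0.0000
Node u (S = 108): continuation = e^(−0.08)·[0.8055·48.7174 + 0.1945·0.0000] = 36.2239; exercise value = 18.0000 ≤ continuation, so V_u = 36.2239
Node d (S = 54): continuation = e^(−0.08)·[0.8055·0.0000 + 0.1945·0.0000] = 0.0000; exercise value = 0.0000 ≤ continuation, so V_d = 0.0000
Node 0 (S = 90): continuation = e^(−0.08)·[0.8055·36.2239 + 0.1945·0.0000] = 26.9343; exercise value = 0.0000 ≤ continuation, so V_0 = 26.9343

$26.93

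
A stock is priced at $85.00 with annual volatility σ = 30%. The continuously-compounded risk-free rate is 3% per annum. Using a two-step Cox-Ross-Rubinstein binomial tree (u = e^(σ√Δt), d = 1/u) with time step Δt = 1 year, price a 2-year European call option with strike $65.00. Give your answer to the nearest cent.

CRR parameters: u = e^(σ√Δt) = e^(0.3·√1) = 1.3499, d = 1/u = 0.7408
Per-period rate: rΔt = 0.03·1 = 0.03, so R = e^0.03 = 1.0305
Risk-neutral probability p = (e^0.03 − 0.7408)/(1.3499 − 0.7408) = 0.2896/0.6090 = 0.4756
Terminal stock prices: S_uu = 154.9, S_ud = 85, S_dd = 46.65
Terminal payoffs (S − K): max(89.88, 0) = 89.88, max(20, 0) = 20, max(-18.35, 0) = 0
Node u (S = 114.7): V_u = e^(−0.03)·[0.4756·89.8801 + 0.5244·20.0000] = 51.6590
Node d (S = 62.97): V_d = e^(−0.03)·[0.4756·20.0000 + 0.5244·0.0000] = 9.2301
Node 0 (S = 85): V_0 = e^(−0.03)·[0.4756·51.6590 + 0.5244·9.2301] = 28.5386

$28.54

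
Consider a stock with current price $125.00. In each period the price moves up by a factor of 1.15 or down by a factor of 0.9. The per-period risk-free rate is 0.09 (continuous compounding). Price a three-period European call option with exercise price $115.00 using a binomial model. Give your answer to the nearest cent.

$37.41

Risk-neutral probability p = (e^0.09 − 0.9)/(1.15 − 0.9) = 0.1942/0.2500 = 0.7767
Terminal stock prices: S_uuu = 190.1, S_uud = 148.8, S_udd = 116.4, S_ddd = 91.13
Terminal payoffs (S − K): max(75.11, 0) = 75.11, max(33.78, 0) = 33.78, max(1.438, 0) = 1.438, max(-23.87, 0) = 0
Node uu (S = 165.3): V_uu = e^(−0.09)·[0.7767·75.1094 + 0.2233·33.7812] = 60.2104
Node ud (S = 129.4): V_ud = e^(−0.09)·[0.7767·33.7812 + 0.2233·1.4375] = 24.2729
Node dd (S = 101.2): V_dd = e^(−0.09)·[0.7767·1.4375 + 0.2233·0.0000] = 1.0204
Node u (S = 143.8): V_u = e^(−0.09)·[0.7767·60.2104 + 0.2233·24.2729] = 47.6939
Node d (S = 112.5): V_d = e^(−0.09)·[0.7767·24.2729 + 0.2233·1.0204] = 17.4383
Node 0 (S = 125): V_0 = e^(−0.09)·[0.7767·47.6939 + 0.2233·17.4383] = 37.4143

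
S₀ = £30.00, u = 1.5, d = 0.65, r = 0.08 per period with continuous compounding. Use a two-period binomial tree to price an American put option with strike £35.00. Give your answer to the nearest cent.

Risk-neutral probability p = (e^0.08 − 0.65)/(1.5 − 0.65) = 0.4333/0.8500 = 0.5097
Terminal stock prices: S_uu = 67.5, S_ud = 29.25, S_dd = 12.68
Terminal payoffs (K − S): max(-32.5, 0) = 0, max(5.75, 0) = 5.75, max(22.32, 0) = 22.32
Node u (S = 45): continuation = e^(−0.08)·[0.5097·0.0000 + 0.4903·5.7500] = 2.6022; exercise value = 0.0000 ≤ continuation, so V_u = 2.6022
Node d (S = 19.5): continuation = e^(−0.08)·[0.5097·5.7500 + 0.4903·22.3250] = 12.8091; exercise value = 15.5000 > continuation, so V_d = 15.5000 (exercise)
Node 0 (S = 30): continuation = e^(−0.08)·[0.5097·2.6022 + 0.4903·15.5000] = 8.2391; exercise value = 5.0000 ≤ continuation, so V_0 = 8.2391

£8.24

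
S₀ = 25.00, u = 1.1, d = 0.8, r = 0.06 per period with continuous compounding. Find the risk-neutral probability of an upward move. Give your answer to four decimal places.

Risk-neutral probability p = (e^0.06 − 0.8)/(1.1 − 0.8) = 0.2618/0.3000 = 0.8728

p = 0.8728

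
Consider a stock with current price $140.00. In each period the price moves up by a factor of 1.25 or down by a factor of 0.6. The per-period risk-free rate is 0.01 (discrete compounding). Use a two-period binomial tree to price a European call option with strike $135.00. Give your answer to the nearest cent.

Risk-neutral probability p = (1 + 0.01 − 0.6)/(1.25 − 0.6) = 0.4100/0.6500 = 0.6308
Terminal stock prices: S_uu = 218.8, S_ud = 105, S_dd = 50.4
Terminal payoffs (S − K): max(83.75, 0) = 83.75, max(-30, 0) = 0, max(-84.6, 0) = 0
Node u (S = 175): V_u = 1/1.01·[0.6308·83.7500 + 0.3692·0.0000] = 52.3039
Node d (S = 84): V_d = 1/1.01·[0.6308·0.0000 + 0.3692·0.0000] = 0.0000
Node 0 (S = 140): V_0 = 1/1.01·[0.6308·52.3039 + 0.3692·0.0000] = 32.6650

$32.67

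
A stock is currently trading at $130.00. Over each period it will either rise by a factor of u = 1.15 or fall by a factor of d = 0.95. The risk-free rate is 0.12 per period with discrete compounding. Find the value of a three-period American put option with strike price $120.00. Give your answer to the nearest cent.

Risk-neutral probability p = (1 + 0.12 − 0.95)/(1.15 − 0.95) = 0.1700/0.2000 = 0.8500
Terminal stock prices: S_uuu = 197.7, S_uud = 163.3, S_udd = 134.9, S_ddd = 111.5
Terminal payoffs (K − S): max(-77.71, 0) = 0, max(-43.33, 0) = 0, max(-14.92, 0) = 0, max(8.541, 0) = 8.541
Node uu (S = 171.9): continuation = 1/1.12·[0.8500·0.0000 + 0.1500·0.0000] = 0.0000; exercise value = 0.0000 ≤ continuation, so V_uu = 0.0000
Node ud (S = 142): continuation = 1/1.12·[0.8500·0.0000 + 0.1500·0.0000] = 0.0000; exercise value = 0.0000 ≤ continuation, so V_ud = 0.0000
Node dd (S = 117.3): continuation = 1/1.12·[0.8500·0.0000 + 0.1500·8.5413] = 1.1439; exercise value = 2.6750 > continuation, so V_dd = 2.6750 (exercise)
Node u (S = 149.5): continuation = 1/1.12·[0.8500·0.0000 + 0.1500·0.0000] = 0.0000; exercise value = 0.0000 ≤ continuation, so V_u = 0.0000
Node d (S = 123.5): continuation = 1/1.12·[0.8500·0.0000 + 0.1500·2.6750] = 0.3583; exercise value = 0.0000 ≤ continuation, so V_d = 0.3583
Node 0 (S = 130): continuation = 1/1.12·[0.8500·0.0000 + 0.1500·0.3583] = 0.0480; exercise value = 0.0000 ≤ continuation, so V_0 = 0.0480

$0.05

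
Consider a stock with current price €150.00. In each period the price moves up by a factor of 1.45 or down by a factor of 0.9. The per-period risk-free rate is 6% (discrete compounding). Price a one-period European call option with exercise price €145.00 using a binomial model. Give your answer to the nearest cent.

Risk-neutral probability p = (1 + 0.06 − 0.9)/(1.45 − 0.9) = 0.1600/0.5500 = 0.2909
Terminal stock prices: S_u = 217.5, S_d = 135
Terminal payoffs (S − K): max(72.5, 0) = 72.5, max(-10, 0) = 0
Node 0 (S = 150): V_0 = 1/1.06·[0.2909·72.5000 + 0.7091·0.0000] = 19.8971

€19.90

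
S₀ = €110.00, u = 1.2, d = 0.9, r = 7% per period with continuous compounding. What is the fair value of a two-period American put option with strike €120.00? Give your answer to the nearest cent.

€10.00

Risk-neutral probability p = (e^0.07 − 0.9)/(1.2 − 0.9) = 0.1725/0.3000 = 0.5750
Terminal stock prices: S_uu = 158.4, S_ud = 118.8, S_dd = 89.1
Terminal payoffs (K − S): max(-38.4, 0) = 0, max(1.2, 0) = 1.2, max(30.9, 0) = 30.9
Node u (S = 132): continuation = e^(−0.07)·[0.5750·0.0000 + 0.4250·1.2000] = 0.4755; exercise value = 0.0000 ≤ continuation, so V_u = 0.4755
Node d (S = 99): continuation = e^(−0.07)·[0.5750·1.2000 + 0.4250·30.9000] = 12.8873; exercise value = 21.0000 > continuation, so V_d = 21.0000 (exercise)
Node 0 (S = 110): continuation = e^(−0.07)·[0.5750·0.4755 + 0.4250·21.0000] = 8.5760; exercise value = 10.0000 > continuation, so V_0 = 10.0000 (exercise)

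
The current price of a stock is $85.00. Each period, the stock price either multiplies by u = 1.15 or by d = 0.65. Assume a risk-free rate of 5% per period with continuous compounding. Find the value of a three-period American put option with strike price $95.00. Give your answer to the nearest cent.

$14.38

Risk-neutral probability p = (e^0.05 − 0.65)/(1.15 − 0.65) = 0.4013/0.5000 = 0.8025
Terminal stock prices: S_uuu = 129.3, S_uud = 73.07, S_udd = 41.3, S_ddd = 23.34
Terminal payoffs (K − S): max(-34.27, 0) = 0, max(21.93, 0) = 21.93, max(53.7, 0) = 53.7, max(71.66, 0) = 71.66
Node uu (S = 112.4): continuation = e^(−0.05)·[0.8025·0.0000 + 0.1975·21.9319] = 4.1194; exercise value = 0.0000 ≤ continuation, so V_uu = 4.1194
Node ud (S = 63.54): continuation = e^(−0.05)·[0.8025·21.9319 + 0.1975·53.7006] = 26.8293; exercise value = 31.4625 > continuation, so V_ud = 31.4625 (exercise)
Node dd (S = 35.91): continuation = e^(−0.05)·[0.8025·53.7006 + 0.1975·71.6569] = 54.4543; exercise value = 59.0875 > continuation, so V_dd = 59.0875 (exercise)
Node u (S = 97.75): continuation = e^(−0.05)·[0.8025·4.1194 + 0.1975·31.4625] = 9.0543; exercise value = 0.0000 ≤ continuation, so V_u = 9.0543
Node d (S = 55.25): continuation = e^(−0.05)·[0.8025·31.4625 + 0.1975·59.0875] = 35.1168; exercise value = 39.7500 > continuation, so V_d = 39.7500 (exercise)
Node 0 (S = 85): continuation = e^(−0.05)·[0.8025·9.0543 + 0.1975·39.7500] = 14.3782; exercise value = 10.0000 ≤ continuation, so V_0 = 14.3782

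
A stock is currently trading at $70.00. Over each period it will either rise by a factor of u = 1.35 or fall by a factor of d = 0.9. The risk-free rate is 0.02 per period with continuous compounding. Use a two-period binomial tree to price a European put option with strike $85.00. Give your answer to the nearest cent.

$14.60

Risk-neutral probability p = (e^0.02 − 0.9)/(1.35 − 0.9) = 0.1202/0.4500 = 0.2671
Terminal stock prices: S_uu = 127.6, S_ud = 85.05, S_dd = 56.7
Terminal payoffs (K − S): max(-42.58, 0) = 0, max(-0.05, 0) = 0, max(28.3, 0) = 28.3
Node u (S = 94.5): V_u = e^(−0.02)·[0.2671·0.0000 + 0.7329·0.0000] = 0.0000
Node d (S = 63): V_d = e^(−0.02)·[0.2671·0.0000 + 0.7329·28.3000] = 20.3300
Node 0 (S = 70): V_0 = e^(−0.02)·[0.2671·0.0000 + 0.7329·20.3300] = 14.6045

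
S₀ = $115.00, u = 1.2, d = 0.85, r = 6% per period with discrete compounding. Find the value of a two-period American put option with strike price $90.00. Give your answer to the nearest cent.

$0.98

Risk-neutral probability p = (1 + 0.06 − 0.85)/(1.2 − 0.85) = 0.2100/0.3500 = 0.6000
Terminal stock prices: S_uu = 165.6, S_ud = 117.3, S_dd = 83.09
Terminal payoffs (K − S): max(-75.6, 0) = 0, max(-27.3, 0) = 0, max(6.913, 0) = 6.913
Node u (S = 138): continuation = 1/1.06·[0.6000·0.0000 + 0.4000·0.0000] = 0.0000; exercise value = 0.0000 ≤ continuation, so V_u = 0.0000
Node d (S = 97.75): continuation = 1/1.06·[0.6000·0.0000 + 0.4000·6.9125] = 2.6085; exercise value = 0.0000 ≤ continuation, so V_d = 2.6085
Node 0 (S = 115): continuation = 1/1.06·[0.6000·0.0000 + 0.4000·2.6085] = 0.9843; exercise value = 0.0000 ≤ continuation, so V_0 = 0.9843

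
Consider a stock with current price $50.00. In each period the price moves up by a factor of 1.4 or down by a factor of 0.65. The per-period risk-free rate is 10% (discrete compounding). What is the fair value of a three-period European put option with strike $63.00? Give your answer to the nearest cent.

Risk-neutral probability p = (1 + 0.1 − 0.65)/(1.4 − 0.65) = 0.4500/0.7500 = 0.6000
Terminal stock prices: S_uuu = 137.2, S_uud = 63.7, S_udd = 29.58, S_ddd = 13.73
Terminal payoffs (K − S): max(-74.2, 0) = 0, max(-0.7, 0) = 0, max(33.42, 0) = 33.42, max(49.27, 0) = 49.27
Node uu (S = 98): V_uu = 1/1.1·[0.6000·0.0000 + 0.4000·0.0000] = 0.0000
Node ud (S = 45.5): V_ud = 1/1.1·[0.6000·0.0000 + 0.4000·33.4250] = 12.1545
Node dd (S = 21.13): V_dd = 1/1.1·[0.6000·33.4250 + 0.4000·49.2687] = 36.1477
Node u (S = 70): V_u = 1/1.1·[0.6000·0.0000 + 0.4000·12.1545] = 4.4198
Node d (S = 32.5): V_d = 1/1.1·[0.6000·12.1545 + 0.4000·36.1477] = 19.7744
Node 0 (S = 50): V_0 = 1/1.1·[0.6000·4.4198 + 0.4000·19.7744] = 9.6015

$9.60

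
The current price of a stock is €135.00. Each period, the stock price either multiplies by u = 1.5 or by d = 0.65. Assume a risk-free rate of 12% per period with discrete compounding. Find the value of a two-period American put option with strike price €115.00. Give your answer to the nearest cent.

Risk-neutral probability p = (1 + 0.12 − 0.65)/(1.5 − 0.65) = 0.4700/0.8500 = 0.5529
Terminal stock prices: S_uu = 303.8, S_ud = 131.6, S_dd = 57.04
Terminal payoffs (K − S): max(-188.8, 0) = 0, max(-16.62, 0) = 0, max(57.96, 0) = 57.96
Node u (S = 202.5): continuation = 1/1.12·[0.5529·0.0000 + 0.4471·0.0000] = 0.0000; exercise value = 0.0000 ≤ continuation, so V_u = 0.0000
Node d (S = 87.75): continuation = 1/1.12·[0.5529·0.0000 + 0.4471·57.9625] = 23.1363; exercise value = 27.2500 > continuation, so V_d = 27.2500 (exercise)
Node 0 (S = 135): continuation = 1/1.12·[0.5529·0.0000 + 0.4471·27.2500] = 10.8771; exercise value = 0.0000 ≤ continuation, so V_0 = 10.8771

€10.88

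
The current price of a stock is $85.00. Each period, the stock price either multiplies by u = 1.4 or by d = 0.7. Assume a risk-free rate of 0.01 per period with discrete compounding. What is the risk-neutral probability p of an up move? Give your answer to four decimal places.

p = 0.4429

Risk-neutral probability p = (1 + 0.01 − 0.7)/(1.4 − 0.7) = 0.3100/0.7000 = 0.4429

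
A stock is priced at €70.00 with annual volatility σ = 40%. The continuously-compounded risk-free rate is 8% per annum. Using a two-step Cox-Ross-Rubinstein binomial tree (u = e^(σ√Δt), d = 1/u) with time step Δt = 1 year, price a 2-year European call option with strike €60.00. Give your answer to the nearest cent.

€24.89

CRR parameters: u = e^(σ√Δt) = e^(0.4·√1) = 1.4918, d = 1/u = 0.6703
Per-period rate: rΔt = 0.08·1 = 0.08, so R = e^0.08 = 1.0833
Risk-neutral probability p = (e^0.08 − 0.6703)/(1.4918 − 0.6703) = 0.4130/0.8215 = 0.5027
Terminal stock prices: S_uu = 155.8, S_ud = 70, S_dd = 31.45
Terminal payoffs (S − K): max(95.79, 0) = 95.79, max(10, 0) = 10, max(-28.55, 0) = 0
Node u (S = 104.4): V_u = e^(−0.08)·[0.5027·95.7879 + 0.4973·10.0000] = 49.0407
Node d (S = 46.92): V_d = e^(−0.08)·[0.5027·10.0000 + 0.4973·0.0000] = 4.6405
Node 0 (S = 70): V_0 = e^(−0.08)·[0.5027·49.0407 + 0.4973·4.6405] = 24.8875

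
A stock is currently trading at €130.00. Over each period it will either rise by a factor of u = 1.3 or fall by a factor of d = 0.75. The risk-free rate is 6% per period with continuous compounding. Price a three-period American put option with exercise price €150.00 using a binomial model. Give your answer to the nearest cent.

€26.47

Risk-neutral probability p = (e^0.06 − 0.75)/(1.3 − 0.75) = 0.3118/0.5500 = 0.5670
Terminal stock prices: S_uuu = 285.6, S_uud = 164.8, S_udd = 95.06, S_ddd = 54.84
Terminal payoffs (K − S): max(-135.6, 0) = 0, max(-14.78, 0) = 0, max(54.94, 0) = 54.94, max(95.16, 0) = 95.16
Node uu (S = 219.7): continuation = e^(−0.06)·[0.5670·0.0000 + 0.4330·0.0000] = 0.0000; exercise value = 0.0000 ≤ continuation, so V_uu = 0.0000
Node ud (S = 126.8): continuation = e^(−0.06)·[0.5670·0.0000 + 0.4330·54.9375] = 22.4039; exercise value = 23.2500 > continuation, so V_ud = 23.2500 (exercise)
Node dd (S = 73.12): continuation = e^(−0.06)·[0.5670·54.9375 + 0.4330·95.1562] = 68.1397; exercise value = 76.8750 > continuation, so V_dd = 76.8750 (exercise)
Node u (S = 169): continuation = e^(−0.06)·[0.5670·0.0000 + 0.4330·23.2500] = 9.4815; exercise value = 0.0000 ≤ continuation, so V_u = 9.4815
Node d (S = 97.5): continuation = e^(−0.06)·[0.5670·23.2500 + 0.4330·76.8750] = 43.7647; exercise value = 52.5000 > continuation, so V_d = 52.5000 (exercise)
Node 0 (S = 130): continuation = e^(−0.06)·[0.5670·9.4815 + 0.4330·52.5000] = 26.4726; exercise value = 20.0000 ≤ continuation, so V_0 = 26.4726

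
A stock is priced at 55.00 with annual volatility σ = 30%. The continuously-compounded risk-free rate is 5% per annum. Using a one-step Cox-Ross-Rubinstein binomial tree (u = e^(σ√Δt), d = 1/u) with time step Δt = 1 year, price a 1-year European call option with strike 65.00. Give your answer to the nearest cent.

4.48

CRR parameters: u = e^(σ√Δt) = e^(0.3·√1) = 1.3499, d = 1/u = 0.7408
Per-period rate: rΔt = 0.05·1 = 0.05, so R = e^0.05 = 1.0513
Risk-neutral probability p = (e^0.05 − 0.7408)/(1.3499 − 0.7408) = 0.3105/0.6090 = 0.5097
Terminal stock prices: S_u = 74.24, S_d = 40.75
Terminal payoffs (S − K): max(9.242, 0) = 9.242, max(-24.25, 0) = 0
Node 0 (S = 55): V_0 = e^(−0.05)·[0.5097·9.2422 + 0.4903·0.0000] = 4.4814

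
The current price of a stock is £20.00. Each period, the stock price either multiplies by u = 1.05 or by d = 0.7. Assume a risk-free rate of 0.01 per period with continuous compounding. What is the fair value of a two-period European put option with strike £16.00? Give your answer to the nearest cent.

£0.34

Risk-neutral probability p = (e^0.01 − 0.7)/(1.05 − 0.7) = 0.3101/0.3500 = 0.8859
Terminal stock prices: S_uu = 22.05, S_ud = 14.7, S_dd = 9.8
Terminal payoffs (K − S): max(-6.05, 0) = 0, max(1.3, 0) = 1.3, max(6.2, 0) = 6.2
Node u (S = 21): V_u = e^(−0.01)·[0.8859·0.0000 + 0.1141·1.3000] = 0.1469
Node d (S = 14): V_d = e^(−0.01)·[0.8859·1.3000 + 0.1141·6.2000] = 1.8408
Node 0 (S = 20): V_0 = e^(−0.01)·[0.8859·0.1469 + 0.1141·1.8408] = 0.3369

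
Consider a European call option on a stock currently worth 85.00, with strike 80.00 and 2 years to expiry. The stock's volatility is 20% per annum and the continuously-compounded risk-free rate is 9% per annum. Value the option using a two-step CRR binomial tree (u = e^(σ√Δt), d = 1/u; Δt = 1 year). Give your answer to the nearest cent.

CRR parameters: u = e^(σ√Δt) = e^(0.2·√1) = 1.2214, d = 1/u = 0.8187
Per-period rate: rΔt = 0.09·1 = 0.09, so R = e^0.09 = 1.0942
Risk-neutral probability p = (e^0.09 − 0.8187)/(1.2214 − 0.8187) = 0.2754/0.4027 = 0.6840
Terminal stock prices: S_uu = 126.8, S_ud = 85, S_dd = 56.98
Terminal payoffs (S − K): max(46.81, 0) = 46.81, max(5, 0) = 5, max(-23.02, 0) = 0
Node u (S = 103.8): V_u = e^(−0.09)·[0.6840·46.8051 + 0.3160·5.0000] = 30.7047
Node d (S = 69.59): V_d = e^(−0.09)·[0.6840·5.0000 + 0.3160·0.0000] = 3.1258
Node 0 (S = 85): V_0 = e^(−0.09)·[0.6840·30.7047 + 0.3160·3.1258] = 20.0982

20.10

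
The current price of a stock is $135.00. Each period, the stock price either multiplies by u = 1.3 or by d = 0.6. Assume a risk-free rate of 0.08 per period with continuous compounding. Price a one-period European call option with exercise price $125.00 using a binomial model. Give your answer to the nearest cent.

$32.19

Risk-neutral probability p = (e^0.08 − 0.6)/(1.3 − 0.6) = 0.4833/0.7000 = 0.6904
Terminal stock prices: S_u = 175.5, S_d = 81
Terminal payoffs (S − K): max(50.5, 0) = 50.5, max(-44, 0) = 0
Node 0 (S = 135): V_0 = e^(−0.08)·[0.6904·50.5000 + 0.3096·0.0000] = 32.1851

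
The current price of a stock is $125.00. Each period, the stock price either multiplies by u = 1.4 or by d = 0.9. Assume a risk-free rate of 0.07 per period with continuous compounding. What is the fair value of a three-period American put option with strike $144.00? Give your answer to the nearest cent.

Risk-neutral probability p = (e^0.07 − 0.9)/(1.4 − 0.9) = 0.1725/0.5000 = 0.3450
Terminal stock prices: S_uuu = 343, S_uud = 220.5, S_udd = 141.8, S_ddd = 91.13
Terminal payoffs (K − S): max(-199, 0) = 0, max(-76.5, 0) = 0, max(2.25, 0) = 2.25, max(52.87, 0) = 52.87
Node uu (S = 245): continuation = e^(−0.07)·[0.3450·0.0000 + 0.6550·0.0000] = 0.0000; exercise value = 0.0000 ≤ continuation, so V_uu = 0.0000
Node ud (S = 157.5): continuation = e^(−0.07)·[0.3450·0.0000 + 0.6550·2.2500] = 1.3741; exercise value = 0.0000 ≤ continuation, so V_ud = 1.3741
Node dd (S = 101.2): continuation = e^(−0.07)·[0.3450·2.2500 + 0.6550·52.8750] = 33.0147; exercise value = 42.7500 > continuation, so V_dd = 42.7500 (exercise)
Node u (S = 175): continuation = e^(−0.07)·[0.3450·0.0000 + 0.6550·1.3741] = 0.8392; exercise value = 0.0000 ≤ continuation, so V_u = 0.8392
Node d (S = 112.5): continuation = e^(−0.07)·[0.3450·1.3741 + 0.6550·42.7500] = 26.5496; exercise value = 31.5000 > continuation, so V_d = 31.5000 (exercise)
Node 0 (S = 125): continuation = e^(−0.07)·[0.3450·0.8392 + 0.6550·31.5000] = 19.5071; exercise value = 19.0000 ≤ continuation, so V_0 = 19.5071

$19.51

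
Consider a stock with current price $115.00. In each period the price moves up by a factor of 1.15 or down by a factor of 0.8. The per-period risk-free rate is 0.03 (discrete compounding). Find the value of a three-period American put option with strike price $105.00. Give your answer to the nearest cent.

$6.36

Risk-neutral probability p = (1 + 0.03 − 0.8)/(1.15 − 0.8) = 0.2300/0.3500 = 0.6571
Terminal stock prices: S_uuu = 174.9, S_uud = 121.7, S_udd = 84.64, S_ddd = 58.88
Terminal payoffs (K − S): max(-69.9, 0) = 0, max(-16.67, 0) = 0, max(20.36, 0) = 20.36, max(46.12, 0) = 46.12
Node uu (S = 152.1): continuation = 1/1.03·[0.6571·0.0000 + 0.3429·0.0000] = 0.0000; exercise value = 0.0000 ≤ continuation, so V_uu = 0.0000
Node ud (S = 105.8): continuation = 1/1.03·[0.6571·0.0000 + 0.3429·20.3600] = 6.7773; exercise value = 0.0000 ≤ continuation, so V_ud = 6.7773
Node dd (S = 73.6): continuation = 1/1.03·[0.6571·20.3600 + 0.3429·46.1200] = 28.3417; exercise value = 31.4000 > continuation, so V_dd = 31.4000 (exercise)
Node u (S = 132.2): continuation = 1/1.03·[0.6571·0.0000 + 0.3429·6.7773] = 2.2560; exercise value = 0.0000 ≤ continuation, so V_u = 2.2560
Node d (S = 92): continuation = 1/1.03·[0.6571·6.7773 + 0.3429·31.4000] = 14.7761; exercise value = 13.0000 ≤ continuation, so V_d = 14.7761
Node 0 (S = 115): continuation = 1/1.03·[0.6571·2.2560 + 0.3429·14.7761] = 6.3578; exercise value = 0.0000 ≤ continuation, so V_0 = 6.3578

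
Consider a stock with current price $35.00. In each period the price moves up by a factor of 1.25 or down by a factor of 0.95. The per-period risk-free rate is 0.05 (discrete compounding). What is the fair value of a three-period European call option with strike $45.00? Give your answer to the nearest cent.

$2.08

Risk-neutral probability p = (1 + 0.05 − 0.95)/(1.25 − 0.95) = 0.1000/0.3000 = 0.3333
Terminal stock prices: S_uuu = 68.36, S_uud = 51.95, S_udd = 39.48, S_ddd = 30.01
Terminal payoffs (S − K): max(23.36, 0) = 23.36, max(6.953, 0) = 6.953, max(-5.516, 0) = 0, max(-14.99, 0) = 0
Node uu (S = 54.69): V_uu = 1/1.05·[0.3333·23.3594 + 0.6667·6.9531] = 11.8304
Node ud (S = 41.56): V_ud = 1/1.05·[0.3333·6.9531 + 0.6667·0.0000] = 2.2073
Node dd (S = 31.59): V_dd = 1/1.05·[0.3333·0.0000 + 0.6667·0.0000] = 0.0000
Node u (S = 43.75): V_u = 1/1.05·[0.3333·11.8304 + 0.6667·2.2073] = 5.1572
Node d (S = 33.25): V_d = 1/1.05·[0.3333·2.2073 + 0.6667·0.0000] = 0.7007
Node 0 (S = 35): V_0 = 1/1.05·[0.3333·5.1572 + 0.6667·0.7007] = 2.0821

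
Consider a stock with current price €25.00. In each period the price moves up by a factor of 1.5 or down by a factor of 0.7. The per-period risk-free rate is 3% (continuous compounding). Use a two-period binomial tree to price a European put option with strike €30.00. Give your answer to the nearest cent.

Risk-neutral probability p = (e^0.03 − 0.7)/(1.5 − 0.7) = 0.3305/0.8000 = 0.4131
Terminal stock prices: S_uu = 56.25, S_ud = 26.25, S_dd = 12.25
Terminal payoffs (K − S): max(-26.25, 0) = 0, max(3.75, 0) = 3.75, max(17.75, 0) = 17.75
Node u (S = 37.5): V_u = e^(−0.03)·[0.4131·0.0000 + 0.5869·3.7500] = 2.1359
Node d (S = 17.5): V_d = e^(−0.03)·[0.4131·3.7500 + 0.5869·17.7500] = 11.6134
Node 0 (S = 25): V_0 = e^(−0.03)·[0.4131·2.1359 + 0.5869·11.6134] = 7.4710

€7.47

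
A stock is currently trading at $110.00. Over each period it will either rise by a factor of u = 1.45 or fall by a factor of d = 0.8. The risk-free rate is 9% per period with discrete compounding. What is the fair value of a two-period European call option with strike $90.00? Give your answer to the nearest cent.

Risk-neutral probability p = (1 + 0.09 − 0.8)/(1.45 − 0.8) = 0.2900/0.6500 = 0.4462
Terminal stock prices: S_uu = 231.3, S_ud = 127.6, S_dd = 70.4
Terminal payoffs (S − K): max(141.3, 0) = 141.3, max(37.6, 0) = 37.6, max(-19.6, 0) = 0
Node u (S = 159.5): V_u = 1/1.09·[0.4462·141.2750 + 0.5538·37.6000] = 76.9312
Node d (S = 88): V_d = 1/1.09·[0.4462·37.6000 + 0.5538·0.0000] = 15.3903
Node 0 (S = 110): V_0 = 1/1.09·[0.4462·76.9312 + 0.5538·15.3903] = 39.3092

$39.31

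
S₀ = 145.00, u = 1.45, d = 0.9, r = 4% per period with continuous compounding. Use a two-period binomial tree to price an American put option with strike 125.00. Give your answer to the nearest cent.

3.86

Risk-neutral probability p = (e^0.04 − 0.9)/(1.45 − 0.9) = 0.1408/0.5500 = 0.2560
Terminal stock prices: S_uu = 304.9, S_ud = 189.2, S_dd = 117.5
Terminal payoffs (K − S): max(-179.9, 0) = 0, max(-64.22, 0) = 0, max(7.55, 0) = 7.55
Node u (S = 210.2): continuation = e^(−0.04)·[0.2560·0.0000 + 0.7440·0.0000] = 0.0000; exercise value = 0.0000 ≤ continuation, so V_u = 0.0000
Node d (S = 130.5): continuation = e^(−0.04)·[0.2560·0.0000 + 0.7440·7.5500] = 5.3968; exercise value = 0.0000 ≤ continuation, so V_d = 5.3968
Node 0 (S = 145): continuation = e^(−0.04)·[0.2560·0.0000 + 0.7440·5.3968] = 3.8577; exercise value = 0.0000 ≤ continuation, so V_0 = 3.8577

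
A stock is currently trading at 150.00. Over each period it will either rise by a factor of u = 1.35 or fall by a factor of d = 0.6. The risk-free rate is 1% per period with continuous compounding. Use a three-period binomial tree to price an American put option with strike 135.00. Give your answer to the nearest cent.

29.85

Risk-neutral probability p = (e^0.01 − 0.6)/(1.35 − 0.6) = 0.4101/0.7500 = 0.5467
Terminal stock prices: S_uuu = 369.1, S_uud = 164, S_udd = 72.9, S_ddd = 32.4
Terminal payoffs (K − S): max(-234.1, 0) = 0, max(-29.03, 0) = 0, max(62.1, 0) = 62.1, max(102.6, 0) = 102.6
Node uu (S = 273.4): continuation = e^(−0.01)·[0.5467·0.0000 + 0.4533·0.0000] = 0.0000; exercise value = 0.0000 ≤ continuation, so V_uu = 0.0000
Node ud (S = 121.5): continuation = e^(−0.01)·[0.5467·0.0000 + 0.4533·62.1000] = 27.8678; exercise value = 13.5000 ≤ continuation, so V_ud = 27.8678
Node dd (S = 54): continuation = e^(−0.01)·[0.5467·62.1000 + 0.4533·102.6000] = 79.6567; exercise value = 81.0000 > continuation, so V_dd = 81.0000 (exercise)
Node u (S = 202.5): continuation = e^(−0.01)·[0.5467·0.0000 + 0.4533·27.8678] = 12.5058; exercise value = 0.0000 ≤ continuation, so V_u = 12.5058
Node d (S = 90): continuation = e^(−0.01)·[0.5467·27.8678 + 0.4533·81.0000] = 51.4339; exercise value = 45.0000 ≤ continuation, so V_d = 51.4339
Node 0 (S = 150): continuation = e^(−0.01)·[0.5467·12.5058 + 0.4533·51.4339] = 29.8506; exercise value = 0.0000 ≤ continuation, so V_0 = 29.8506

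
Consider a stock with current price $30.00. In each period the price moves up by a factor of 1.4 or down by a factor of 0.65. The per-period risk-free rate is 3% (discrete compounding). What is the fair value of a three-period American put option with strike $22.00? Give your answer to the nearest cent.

$3.10

Risk-neutral probability p = (1 + 0.03 − 0.65)/(1.4 − 0.65) = 0.3800/0.7500 = 0.5067
Terminal stock prices: S_uuu = 82.32, S_uud = 38.22, S_udd = 17.75, S_ddd = 8.239
Terminal payoffs (K − S): max(-60.32, 0) = 0, max(-16.22, 0) = 0, max(4.255, 0) = 4.255, max(13.76, 0) = 13.76
Node uu (S = 58.8): continuation = 1/1.03·[0.5067·0.0000 + 0.4933·0.0000] = 0.0000; exercise value = 0.0000 ≤ continuation, so V_uu = 0.0000
Node ud (S = 27.3): continuation = 1/1.03·[0.5067·0.0000 + 0.4933·4.2550] = 2.0380; exercise value = 0.0000 ≤ continuation, so V_ud = 2.0380
Node dd (S = 12.68): continuation = 1/1.03·[0.5067·4.2550 + 0.4933·13.7613] = 8.6842; exercise value = 9.3250 > continuation, so V_dd = 9.3250 (exercise)
Node u (S = 42): continuation = 1/1.03·[0.5067·0.0000 + 0.4933·2.0380] = 0.9761; exercise value = 0.0000 ≤ continuation, so V_u = 0.9761
Node d (S = 19.5): continuation = 1/1.03·[0.5067·2.0380 + 0.4933·9.3250] = 5.4689; exercise value = 2.5000 ≤ continuation, so V_d = 5.4689
Node 0 (S = 30): continuation = 1/1.03·[0.5067·0.9761 + 0.4933·5.4689] = 3.0996; exercise value = 0.0000 ≤ continuation, so V_0 = 3.0996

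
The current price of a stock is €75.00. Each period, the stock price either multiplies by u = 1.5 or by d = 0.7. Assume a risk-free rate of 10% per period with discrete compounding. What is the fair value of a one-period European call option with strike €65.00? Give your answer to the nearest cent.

Risk-neutral probability p = (1 + 0.1 − 0.7)/(1.5 − 0.7) = 0.4000/0.8000 = 0.5000
Terminal stock prices: S_u = 112.5, S_d = 52.5
Terminal payoffs (S − K): max(47.5, 0) = 47.5, max(-12.5, 0) = 0
Node 0 (S = 75): V_0 = 1/1.1·[0.5000·47.5000 + 0.5000·0.0000] = 21.5909

€21.59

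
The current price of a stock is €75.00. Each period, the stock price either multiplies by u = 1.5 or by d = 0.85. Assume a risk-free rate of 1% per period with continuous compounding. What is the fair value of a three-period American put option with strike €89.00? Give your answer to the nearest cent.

Risk-neutral probability p = (e^0.01 − 0.85)/(1.5 − 0.85) = 0.1601/0.6500 = 0.2462
Terminal stock prices: S_uuu = 253.1, S_uud = 143.4, S_udd = 81.28, S_ddd = 46.06
Terminal payoffs (K − S): max(-164.1, 0) = 0, max(-54.44, 0) = 0, max(7.719, 0) = 7.719, max(42.94, 0) = 42.94
Node uu (S = 168.8): continuation = e^(−0.01)·[0.2462·0.0000 + 0.7538·0.0000] = 0.0000; exercise value = 0.0000 ≤ continuation, so V_uu = 0.0000
Node ud (S = 95.62): continuation = e^(−0.01)·[0.2462·0.0000 + 0.7538·7.7188] = 5.7603; exercise value = 0.0000 ≤ continuation, so V_ud = 5.7603
Node dd (S = 54.19): continuation = e^(−0.01)·[0.2462·7.7188 + 0.7538·42.9406] = 33.9269; exercise value = 34.8125 > continuation, so V_dd = 34.8125 (exercise)
Node u (S = 112.5): continuation = e^(−0.01)·[0.2462·0.0000 + 0.7538·5.7603] = 4.2987; exercise value = 0.0000 ≤ continuation, so V_u = 4.2987
Node d (S = 63.75): continuation = e^(−0.01)·[0.2462·5.7603 + 0.7538·34.8125] = 27.3837; exercise value = 25.2500 ≤ continuation, so V_d = 27.3837
Node 0 (S = 75): continuation = e^(−0.01)·[0.2462·4.2987 + 0.7538·27.3837] = 21.4836; exercise value = 14.0000 ≤ continuation, so V_0 = 21.4836

€21.48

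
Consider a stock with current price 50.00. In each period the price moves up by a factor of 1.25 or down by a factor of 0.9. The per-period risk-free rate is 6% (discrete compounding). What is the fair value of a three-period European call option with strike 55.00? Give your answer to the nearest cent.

Risk-neutral probability p = (1 + 0.06 − 0.9)/(1.25 − 0.9) = 0.1600/0.3500 = 0.4571
Terminal stock prices: S_uuu = 97.66, S_uud = 70.31, S_udd = 50.62, S_ddd = 36.45
Terminal payoffs (S − K): max(42.66, 0) = 42.66, max(15.31, 0) = 15.31, max(-4.375, 0) = 0, max(-18.55, 0) = 0
Node uu (S = 78.12): V_uu = 1/1.06·[0.4571·42.6562 + 0.5429·15.3125] = 26.2382
Node ud (S = 56.25): V_ud = 1/1.06·[0.4571·15.3125 + 0.5429·0.0000] = 6.6038
Node dd (S = 40.5): V_dd = 1/1.06·[0.4571·0.0000 + 0.5429·0.0000] = 0.0000
Node u (S = 62.5): V_u = 1/1.06·[0.4571·26.2382 + 0.5429·6.6038] = 14.6977
Node d (S = 45): V_d = 1/1.06·[0.4571·6.6038 + 0.5429·0.0000] = 2.8480
Node 0 (S = 50): V_0 = 1/1.06·[0.4571·14.6977 + 0.5429·2.8480] = 7.7972

7.80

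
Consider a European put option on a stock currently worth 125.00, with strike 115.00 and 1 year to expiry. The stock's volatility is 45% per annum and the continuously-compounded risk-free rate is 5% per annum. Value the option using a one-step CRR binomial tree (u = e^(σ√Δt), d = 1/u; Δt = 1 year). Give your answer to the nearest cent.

18.65

CRR parameters: u = e^(σ√Δt) = e^(0.45·√1) = 1.5683, d = 1/u = 0.6376
Per-period rate: rΔt = 0.05·1 = 0.05, so R = e^0.05 = 1.0513
Risk-neutral probability p = (e^0.05 − 0.6376)/(1.5683 − 0.6376) = 0.4136/0.9307 = 0.4445
Terminal stock prices: S_u = 196, S_d = 79.7
Terminal payoffs (K − S): max(-81.04, 0) = 0, max(35.3, 0) = 35.3
Node 0 (S = 125): V_0 = e^(−0.05)·[0.4445·0.0000 + 0.5555·35.2965] = 18.6526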